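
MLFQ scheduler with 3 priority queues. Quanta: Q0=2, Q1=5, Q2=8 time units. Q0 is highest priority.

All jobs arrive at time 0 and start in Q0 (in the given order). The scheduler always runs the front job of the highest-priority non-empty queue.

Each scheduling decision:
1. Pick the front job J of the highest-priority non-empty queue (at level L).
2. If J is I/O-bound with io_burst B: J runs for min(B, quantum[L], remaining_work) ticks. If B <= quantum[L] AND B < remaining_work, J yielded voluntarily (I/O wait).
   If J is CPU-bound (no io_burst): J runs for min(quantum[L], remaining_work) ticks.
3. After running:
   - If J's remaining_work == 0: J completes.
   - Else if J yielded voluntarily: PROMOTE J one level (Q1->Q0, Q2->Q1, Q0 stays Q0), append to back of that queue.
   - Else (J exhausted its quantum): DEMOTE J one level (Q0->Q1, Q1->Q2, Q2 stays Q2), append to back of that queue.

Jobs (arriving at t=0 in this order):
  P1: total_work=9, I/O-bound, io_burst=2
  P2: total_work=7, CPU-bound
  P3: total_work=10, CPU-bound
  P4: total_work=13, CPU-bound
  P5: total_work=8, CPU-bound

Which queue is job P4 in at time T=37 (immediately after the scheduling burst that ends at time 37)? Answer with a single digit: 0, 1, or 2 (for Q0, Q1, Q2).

t=0-2: P1@Q0 runs 2, rem=7, I/O yield, promote→Q0. Q0=[P2,P3,P4,P5,P1] Q1=[] Q2=[]
t=2-4: P2@Q0 runs 2, rem=5, quantum used, demote→Q1. Q0=[P3,P4,P5,P1] Q1=[P2] Q2=[]
t=4-6: P3@Q0 runs 2, rem=8, quantum used, demote→Q1. Q0=[P4,P5,P1] Q1=[P2,P3] Q2=[]
t=6-8: P4@Q0 runs 2, rem=11, quantum used, demote→Q1. Q0=[P5,P1] Q1=[P2,P3,P4] Q2=[]
t=8-10: P5@Q0 runs 2, rem=6, quantum used, demote→Q1. Q0=[P1] Q1=[P2,P3,P4,P5] Q2=[]
t=10-12: P1@Q0 runs 2, rem=5, I/O yield, promote→Q0. Q0=[P1] Q1=[P2,P3,P4,P5] Q2=[]
t=12-14: P1@Q0 runs 2, rem=3, I/O yield, promote→Q0. Q0=[P1] Q1=[P2,P3,P4,P5] Q2=[]
t=14-16: P1@Q0 runs 2, rem=1, I/O yield, promote→Q0. Q0=[P1] Q1=[P2,P3,P4,P5] Q2=[]
t=16-17: P1@Q0 runs 1, rem=0, completes. Q0=[] Q1=[P2,P3,P4,P5] Q2=[]
t=17-22: P2@Q1 runs 5, rem=0, completes. Q0=[] Q1=[P3,P4,P5] Q2=[]
t=22-27: P3@Q1 runs 5, rem=3, quantum used, demote→Q2. Q0=[] Q1=[P4,P5] Q2=[P3]
t=27-32: P4@Q1 runs 5, rem=6, quantum used, demote→Q2. Q0=[] Q1=[P5] Q2=[P3,P4]
t=32-37: P5@Q1 runs 5, rem=1, quantum used, demote→Q2. Q0=[] Q1=[] Q2=[P3,P4,P5]
t=37-40: P3@Q2 runs 3, rem=0, completes. Q0=[] Q1=[] Q2=[P4,P5]
t=40-46: P4@Q2 runs 6, rem=0, completes. Q0=[] Q1=[] Q2=[P5]
t=46-47: P5@Q2 runs 1, rem=0, completes. Q0=[] Q1=[] Q2=[]

Answer: 2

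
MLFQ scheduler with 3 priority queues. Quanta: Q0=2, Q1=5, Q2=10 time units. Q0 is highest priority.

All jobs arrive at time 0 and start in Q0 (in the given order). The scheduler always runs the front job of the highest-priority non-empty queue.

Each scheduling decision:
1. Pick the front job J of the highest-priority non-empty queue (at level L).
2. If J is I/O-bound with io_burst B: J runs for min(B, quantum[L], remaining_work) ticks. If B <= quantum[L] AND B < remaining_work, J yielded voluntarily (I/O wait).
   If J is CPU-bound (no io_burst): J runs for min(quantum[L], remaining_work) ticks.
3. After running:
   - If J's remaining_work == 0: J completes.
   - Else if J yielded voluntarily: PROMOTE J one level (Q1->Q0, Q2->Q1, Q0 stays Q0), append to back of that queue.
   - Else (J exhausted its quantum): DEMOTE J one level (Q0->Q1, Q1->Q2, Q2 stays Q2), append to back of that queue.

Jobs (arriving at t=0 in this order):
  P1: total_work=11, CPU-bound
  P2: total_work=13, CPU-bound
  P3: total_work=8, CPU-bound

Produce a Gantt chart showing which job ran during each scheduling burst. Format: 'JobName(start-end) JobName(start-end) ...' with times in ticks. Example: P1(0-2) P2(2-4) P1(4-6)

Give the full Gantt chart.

Answer: P1(0-2) P2(2-4) P3(4-6) P1(6-11) P2(11-16) P3(16-21) P1(21-25) P2(25-31) P3(31-32)

Derivation:
t=0-2: P1@Q0 runs 2, rem=9, quantum used, demote→Q1. Q0=[P2,P3] Q1=[P1] Q2=[]
t=2-4: P2@Q0 runs 2, rem=11, quantum used, demote→Q1. Q0=[P3] Q1=[P1,P2] Q2=[]
t=4-6: P3@Q0 runs 2, rem=6, quantum used, demote→Q1. Q0=[] Q1=[P1,P2,P3] Q2=[]
t=6-11: P1@Q1 runs 5, rem=4, quantum used, demote→Q2. Q0=[] Q1=[P2,P3] Q2=[P1]
t=11-16: P2@Q1 runs 5, rem=6, quantum used, demote→Q2. Q0=[] Q1=[P3] Q2=[P1,P2]
t=16-21: P3@Q1 runs 5, rem=1, quantum used, demote→Q2. Q0=[] Q1=[] Q2=[P1,P2,P3]
t=21-25: P1@Q2 runs 4, rem=0, completes. Q0=[] Q1=[] Q2=[P2,P3]
t=25-31: P2@Q2 runs 6, rem=0, completes. Q0=[] Q1=[] Q2=[P3]
t=31-32: P3@Q2 runs 1, rem=0, completes. Q0=[] Q1=[] Q2=[]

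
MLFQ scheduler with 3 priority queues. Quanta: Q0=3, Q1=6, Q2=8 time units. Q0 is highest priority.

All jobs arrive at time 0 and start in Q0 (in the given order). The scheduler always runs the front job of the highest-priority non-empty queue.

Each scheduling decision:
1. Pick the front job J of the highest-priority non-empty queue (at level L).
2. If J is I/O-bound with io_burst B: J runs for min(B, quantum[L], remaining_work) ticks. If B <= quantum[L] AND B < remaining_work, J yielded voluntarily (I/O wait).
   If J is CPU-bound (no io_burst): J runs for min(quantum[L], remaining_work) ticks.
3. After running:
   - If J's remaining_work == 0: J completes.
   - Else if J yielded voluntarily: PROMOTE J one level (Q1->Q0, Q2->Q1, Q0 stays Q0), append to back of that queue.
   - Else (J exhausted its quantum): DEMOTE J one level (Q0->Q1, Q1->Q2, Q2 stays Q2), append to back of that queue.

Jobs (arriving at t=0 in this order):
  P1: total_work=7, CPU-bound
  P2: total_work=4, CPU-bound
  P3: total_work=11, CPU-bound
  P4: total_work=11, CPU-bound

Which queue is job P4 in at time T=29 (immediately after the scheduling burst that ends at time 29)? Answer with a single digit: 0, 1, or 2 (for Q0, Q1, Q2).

t=0-3: P1@Q0 runs 3, rem=4, quantum used, demote→Q1. Q0=[P2,P3,P4] Q1=[P1] Q2=[]
t=3-6: P2@Q0 runs 3, rem=1, quantum used, demote→Q1. Q0=[P3,P4] Q1=[P1,P2] Q2=[]
t=6-9: P3@Q0 runs 3, rem=8, quantum used, demote→Q1. Q0=[P4] Q1=[P1,P2,P3] Q2=[]
t=9-12: P4@Q0 runs 3, rem=8, quantum used, demote→Q1. Q0=[] Q1=[P1,P2,P3,P4] Q2=[]
t=12-16: P1@Q1 runs 4, rem=0, completes. Q0=[] Q1=[P2,P3,P4] Q2=[]
t=16-17: P2@Q1 runs 1, rem=0, completes. Q0=[] Q1=[P3,P4] Q2=[]
t=17-23: P3@Q1 runs 6, rem=2, quantum used, demote→Q2. Q0=[] Q1=[P4] Q2=[P3]
t=23-29: P4@Q1 runs 6, rem=2, quantum used, demote→Q2. Q0=[] Q1=[] Q2=[P3,P4]
t=29-31: P3@Q2 runs 2, rem=0, completes. Q0=[] Q1=[] Q2=[P4]
t=31-33: P4@Q2 runs 2, rem=0, completes. Q0=[] Q1=[] Q2=[]

Answer: 2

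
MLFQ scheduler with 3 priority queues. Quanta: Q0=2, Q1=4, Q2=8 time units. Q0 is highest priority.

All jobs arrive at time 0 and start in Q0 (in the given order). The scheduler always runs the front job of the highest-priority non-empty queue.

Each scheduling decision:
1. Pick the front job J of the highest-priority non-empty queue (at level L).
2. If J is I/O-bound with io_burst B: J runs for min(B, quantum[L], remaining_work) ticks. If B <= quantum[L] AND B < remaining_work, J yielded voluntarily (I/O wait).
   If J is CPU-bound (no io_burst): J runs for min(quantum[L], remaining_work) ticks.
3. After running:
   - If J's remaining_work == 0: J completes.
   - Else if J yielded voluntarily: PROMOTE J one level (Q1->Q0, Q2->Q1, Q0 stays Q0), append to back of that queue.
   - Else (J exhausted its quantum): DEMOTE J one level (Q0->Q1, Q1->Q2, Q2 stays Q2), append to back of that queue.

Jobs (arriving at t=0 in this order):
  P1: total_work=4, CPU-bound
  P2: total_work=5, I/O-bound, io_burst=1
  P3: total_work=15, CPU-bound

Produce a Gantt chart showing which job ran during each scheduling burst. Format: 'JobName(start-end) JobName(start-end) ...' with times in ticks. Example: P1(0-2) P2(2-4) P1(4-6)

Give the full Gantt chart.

t=0-2: P1@Q0 runs 2, rem=2, quantum used, demote→Q1. Q0=[P2,P3] Q1=[P1] Q2=[]
t=2-3: P2@Q0 runs 1, rem=4, I/O yield, promote→Q0. Q0=[P3,P2] Q1=[P1] Q2=[]
t=3-5: P3@Q0 runs 2, rem=13, quantum used, demote→Q1. Q0=[P2] Q1=[P1,P3] Q2=[]
t=5-6: P2@Q0 runs 1, rem=3, I/O yield, promote→Q0. Q0=[P2] Q1=[P1,P3] Q2=[]
t=6-7: P2@Q0 runs 1, rem=2, I/O yield, promote→Q0. Q0=[P2] Q1=[P1,P3] Q2=[]
t=7-8: P2@Q0 runs 1, rem=1, I/O yield, promote→Q0. Q0=[P2] Q1=[P1,P3] Q2=[]
t=8-9: P2@Q0 runs 1, rem=0, completes. Q0=[] Q1=[P1,P3] Q2=[]
t=9-11: P1@Q1 runs 2, rem=0, completes. Q0=[] Q1=[P3] Q2=[]
t=11-15: P3@Q1 runs 4, rem=9, quantum used, demote→Q2. Q0=[] Q1=[] Q2=[P3]
t=15-23: P3@Q2 runs 8, rem=1, quantum used, demote→Q2. Q0=[] Q1=[] Q2=[P3]
t=23-24: P3@Q2 runs 1, rem=0, completes. Q0=[] Q1=[] Q2=[]

Answer: P1(0-2) P2(2-3) P3(3-5) P2(5-6) P2(6-7) P2(7-8) P2(8-9) P1(9-11) P3(11-15) P3(15-23) P3(23-24)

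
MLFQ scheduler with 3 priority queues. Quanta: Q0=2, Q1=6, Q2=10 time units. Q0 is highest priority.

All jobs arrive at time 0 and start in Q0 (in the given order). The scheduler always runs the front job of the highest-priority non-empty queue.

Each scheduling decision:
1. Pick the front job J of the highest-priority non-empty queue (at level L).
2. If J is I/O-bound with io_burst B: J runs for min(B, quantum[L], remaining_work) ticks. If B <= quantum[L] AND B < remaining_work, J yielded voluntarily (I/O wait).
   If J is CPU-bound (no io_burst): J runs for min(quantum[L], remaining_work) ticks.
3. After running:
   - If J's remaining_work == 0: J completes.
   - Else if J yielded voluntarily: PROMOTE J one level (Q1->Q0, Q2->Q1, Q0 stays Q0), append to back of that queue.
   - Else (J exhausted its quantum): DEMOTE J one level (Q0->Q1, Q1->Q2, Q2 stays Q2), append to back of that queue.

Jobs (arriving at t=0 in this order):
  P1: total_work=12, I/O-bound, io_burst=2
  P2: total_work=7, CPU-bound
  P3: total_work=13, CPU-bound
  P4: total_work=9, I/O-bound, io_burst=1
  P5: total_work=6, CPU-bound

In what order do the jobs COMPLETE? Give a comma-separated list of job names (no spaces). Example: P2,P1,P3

t=0-2: P1@Q0 runs 2, rem=10, I/O yield, promote→Q0. Q0=[P2,P3,P4,P5,P1] Q1=[] Q2=[]
t=2-4: P2@Q0 runs 2, rem=5, quantum used, demote→Q1. Q0=[P3,P4,P5,P1] Q1=[P2] Q2=[]
t=4-6: P3@Q0 runs 2, rem=11, quantum used, demote→Q1. Q0=[P4,P5,P1] Q1=[P2,P3] Q2=[]
t=6-7: P4@Q0 runs 1, rem=8, I/O yield, promote→Q0. Q0=[P5,P1,P4] Q1=[P2,P3] Q2=[]
t=7-9: P5@Q0 runs 2, rem=4, quantum used, demote→Q1. Q0=[P1,P4] Q1=[P2,P3,P5] Q2=[]
t=9-11: P1@Q0 runs 2, rem=8, I/O yield, promote→Q0. Q0=[P4,P1] Q1=[P2,P3,P5] Q2=[]
t=11-12: P4@Q0 runs 1, rem=7, I/O yield, promote→Q0. Q0=[P1,P4] Q1=[P2,P3,P5] Q2=[]
t=12-14: P1@Q0 runs 2, rem=6, I/O yield, promote→Q0. Q0=[P4,P1] Q1=[P2,P3,P5] Q2=[]
t=14-15: P4@Q0 runs 1, rem=6, I/O yield, promote→Q0. Q0=[P1,P4] Q1=[P2,P3,P5] Q2=[]
t=15-17: P1@Q0 runs 2, rem=4, I/O yield, promote→Q0. Q0=[P4,P1] Q1=[P2,P3,P5] Q2=[]
t=17-18: P4@Q0 runs 1, rem=5, I/O yield, promote→Q0. Q0=[P1,P4] Q1=[P2,P3,P5] Q2=[]
t=18-20: P1@Q0 runs 2, rem=2, I/O yield, promote→Q0. Q0=[P4,P1] Q1=[P2,P3,P5] Q2=[]
t=20-21: P4@Q0 runs 1, rem=4, I/O yield, promote→Q0. Q0=[P1,P4] Q1=[P2,P3,P5] Q2=[]
t=21-23: P1@Q0 runs 2, rem=0, completes. Q0=[P4] Q1=[P2,P3,P5] Q2=[]
t=23-24: P4@Q0 runs 1, rem=3, I/O yield, promote→Q0. Q0=[P4] Q1=[P2,P3,P5] Q2=[]
t=24-25: P4@Q0 runs 1, rem=2, I/O yield, promote→Q0. Q0=[P4] Q1=[P2,P3,P5] Q2=[]
t=25-26: P4@Q0 runs 1, rem=1, I/O yield, promote→Q0. Q0=[P4] Q1=[P2,P3,P5] Q2=[]
t=26-27: P4@Q0 runs 1, rem=0, completes. Q0=[] Q1=[P2,P3,P5] Q2=[]
t=27-32: P2@Q1 runs 5, rem=0, completes. Q0=[] Q1=[P3,P5] Q2=[]
t=32-38: P3@Q1 runs 6, rem=5, quantum used, demote→Q2. Q0=[] Q1=[P5] Q2=[P3]
t=38-42: P5@Q1 runs 4, rem=0, completes. Q0=[] Q1=[] Q2=[P3]
t=42-47: P3@Q2 runs 5, rem=0, completes. Q0=[] Q1=[] Q2=[]

Answer: P1,P4,P2,P5,P3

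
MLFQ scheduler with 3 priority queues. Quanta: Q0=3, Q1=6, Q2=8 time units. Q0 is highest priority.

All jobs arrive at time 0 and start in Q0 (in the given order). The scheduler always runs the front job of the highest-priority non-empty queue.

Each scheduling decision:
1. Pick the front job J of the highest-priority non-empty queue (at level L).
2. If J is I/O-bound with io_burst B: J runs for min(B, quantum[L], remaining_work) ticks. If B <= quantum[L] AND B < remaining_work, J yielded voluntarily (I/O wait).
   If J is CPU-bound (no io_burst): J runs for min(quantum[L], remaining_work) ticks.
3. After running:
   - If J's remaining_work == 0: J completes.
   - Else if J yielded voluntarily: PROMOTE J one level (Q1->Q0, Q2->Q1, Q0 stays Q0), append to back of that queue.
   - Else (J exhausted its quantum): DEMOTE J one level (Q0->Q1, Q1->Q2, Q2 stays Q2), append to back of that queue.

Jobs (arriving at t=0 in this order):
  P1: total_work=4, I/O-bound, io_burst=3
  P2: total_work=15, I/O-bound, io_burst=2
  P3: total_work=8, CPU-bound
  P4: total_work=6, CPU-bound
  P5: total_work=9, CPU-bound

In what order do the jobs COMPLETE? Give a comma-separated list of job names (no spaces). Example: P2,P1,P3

t=0-3: P1@Q0 runs 3, rem=1, I/O yield, promote→Q0. Q0=[P2,P3,P4,P5,P1] Q1=[] Q2=[]
t=3-5: P2@Q0 runs 2, rem=13, I/O yield, promote→Q0. Q0=[P3,P4,P5,P1,P2] Q1=[] Q2=[]
t=5-8: P3@Q0 runs 3, rem=5, quantum used, demote→Q1. Q0=[P4,P5,P1,P2] Q1=[P3] Q2=[]
t=8-11: P4@Q0 runs 3, rem=3, quantum used, demote→Q1. Q0=[P5,P1,P2] Q1=[P3,P4] Q2=[]
t=11-14: P5@Q0 runs 3, rem=6, quantum used, demote→Q1. Q0=[P1,P2] Q1=[P3,P4,P5] Q2=[]
t=14-15: P1@Q0 runs 1, rem=0, completes. Q0=[P2] Q1=[P3,P4,P5] Q2=[]
t=15-17: P2@Q0 runs 2, rem=11, I/O yield, promote→Q0. Q0=[P2] Q1=[P3,P4,P5] Q2=[]
t=17-19: P2@Q0 runs 2, rem=9, I/O yield, promote→Q0. Q0=[P2] Q1=[P3,P4,P5] Q2=[]
t=19-21: P2@Q0 runs 2, rem=7, I/O yield, promote→Q0. Q0=[P2] Q1=[P3,P4,P5] Q2=[]
t=21-23: P2@Q0 runs 2, rem=5, I/O yield, promote→Q0. Q0=[P2] Q1=[P3,P4,P5] Q2=[]
t=23-25: P2@Q0 runs 2, rem=3, I/O yield, promote→Q0. Q0=[P2] Q1=[P3,P4,P5] Q2=[]
t=25-27: P2@Q0 runs 2, rem=1, I/O yield, promote→Q0. Q0=[P2] Q1=[P3,P4,P5] Q2=[]
t=27-28: P2@Q0 runs 1, rem=0, completes. Q0=[] Q1=[P3,P4,P5] Q2=[]
t=28-33: P3@Q1 runs 5, rem=0, completes. Q0=[] Q1=[P4,P5] Q2=[]
t=33-36: P4@Q1 runs 3, rem=0, completes. Q0=[] Q1=[P5] Q2=[]
t=36-42: P5@Q1 runs 6, rem=0, completes. Q0=[] Q1=[] Q2=[]

Answer: P1,P2,P3,P4,P5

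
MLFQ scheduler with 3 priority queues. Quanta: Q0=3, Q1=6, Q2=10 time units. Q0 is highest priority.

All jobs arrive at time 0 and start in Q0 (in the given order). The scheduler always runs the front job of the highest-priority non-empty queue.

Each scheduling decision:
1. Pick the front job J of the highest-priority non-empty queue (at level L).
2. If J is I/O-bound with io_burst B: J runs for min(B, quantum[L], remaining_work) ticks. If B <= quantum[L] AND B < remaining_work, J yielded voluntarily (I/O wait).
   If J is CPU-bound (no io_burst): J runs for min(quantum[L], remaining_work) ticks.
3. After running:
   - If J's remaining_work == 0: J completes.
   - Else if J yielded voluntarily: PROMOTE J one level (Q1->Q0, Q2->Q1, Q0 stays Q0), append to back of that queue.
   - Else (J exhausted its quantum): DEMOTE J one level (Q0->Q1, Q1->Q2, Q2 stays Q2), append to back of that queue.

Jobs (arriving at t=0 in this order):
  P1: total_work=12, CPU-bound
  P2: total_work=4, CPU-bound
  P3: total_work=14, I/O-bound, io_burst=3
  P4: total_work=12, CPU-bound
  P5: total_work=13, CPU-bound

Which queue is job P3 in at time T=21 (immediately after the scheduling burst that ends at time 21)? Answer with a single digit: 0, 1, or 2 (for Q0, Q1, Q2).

t=0-3: P1@Q0 runs 3, rem=9, quantum used, demote→Q1. Q0=[P2,P3,P4,P5] Q1=[P1] Q2=[]
t=3-6: P2@Q0 runs 3, rem=1, quantum used, demote→Q1. Q0=[P3,P4,P5] Q1=[P1,P2] Q2=[]
t=6-9: P3@Q0 runs 3, rem=11, I/O yield, promote→Q0. Q0=[P4,P5,P3] Q1=[P1,P2] Q2=[]
t=9-12: P4@Q0 runs 3, rem=9, quantum used, demote→Q1. Q0=[P5,P3] Q1=[P1,P2,P4] Q2=[]
t=12-15: P5@Q0 runs 3, rem=10, quantum used, demote→Q1. Q0=[P3] Q1=[P1,P2,P4,P5] Q2=[]
t=15-18: P3@Q0 runs 3, rem=8, I/O yield, promote→Q0. Q0=[P3] Q1=[P1,P2,P4,P5] Q2=[]
t=18-21: P3@Q0 runs 3, rem=5, I/O yield, promote→Q0. Q0=[P3] Q1=[P1,P2,P4,P5] Q2=[]
t=21-24: P3@Q0 runs 3, rem=2, I/O yield, promote→Q0. Q0=[P3] Q1=[P1,P2,P4,P5] Q2=[]
t=24-26: P3@Q0 runs 2, rem=0, completes. Q0=[] Q1=[P1,P2,P4,P5] Q2=[]
t=26-32: P1@Q1 runs 6, rem=3, quantum used, demote→Q2. Q0=[] Q1=[P2,P4,P5] Q2=[P1]
t=32-33: P2@Q1 runs 1, rem=0, completes. Q0=[] Q1=[P4,P5] Q2=[P1]
t=33-39: P4@Q1 runs 6, rem=3, quantum used, demote→Q2. Q0=[] Q1=[P5] Q2=[P1,P4]
t=39-45: P5@Q1 runs 6, rem=4, quantum used, demote→Q2. Q0=[] Q1=[] Q2=[P1,P4,P5]
t=45-48: P1@Q2 runs 3, rem=0, completes. Q0=[] Q1=[] Q2=[P4,P5]
t=48-51: P4@Q2 runs 3, rem=0, completes. Q0=[] Q1=[] Q2=[P5]
t=51-55: P5@Q2 runs 4, rem=0, completes. Q0=[] Q1=[] Q2=[]

Answer: 0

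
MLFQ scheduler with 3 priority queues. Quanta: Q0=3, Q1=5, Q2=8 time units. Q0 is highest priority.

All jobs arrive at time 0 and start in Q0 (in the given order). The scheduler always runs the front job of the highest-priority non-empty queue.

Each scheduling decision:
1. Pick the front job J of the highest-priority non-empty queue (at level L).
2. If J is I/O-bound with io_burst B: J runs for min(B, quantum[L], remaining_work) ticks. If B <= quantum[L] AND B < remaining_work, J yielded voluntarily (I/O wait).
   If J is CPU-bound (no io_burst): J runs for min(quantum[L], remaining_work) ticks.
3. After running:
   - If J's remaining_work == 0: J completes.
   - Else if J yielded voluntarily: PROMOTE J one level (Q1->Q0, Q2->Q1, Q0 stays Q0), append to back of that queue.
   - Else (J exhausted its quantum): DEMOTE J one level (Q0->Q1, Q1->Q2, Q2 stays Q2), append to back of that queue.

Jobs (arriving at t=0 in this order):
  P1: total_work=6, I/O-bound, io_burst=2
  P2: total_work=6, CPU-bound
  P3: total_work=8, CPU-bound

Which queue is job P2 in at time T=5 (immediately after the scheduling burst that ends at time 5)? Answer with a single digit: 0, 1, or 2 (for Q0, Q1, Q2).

t=0-2: P1@Q0 runs 2, rem=4, I/O yield, promote→Q0. Q0=[P2,P3,P1] Q1=[] Q2=[]
t=2-5: P2@Q0 runs 3, rem=3, quantum used, demote→Q1. Q0=[P3,P1] Q1=[P2] Q2=[]
t=5-8: P3@Q0 runs 3, rem=5, quantum used, demote→Q1. Q0=[P1] Q1=[P2,P3] Q2=[]
t=8-10: P1@Q0 runs 2, rem=2, I/O yield, promote→Q0. Q0=[P1] Q1=[P2,P3] Q2=[]
t=10-12: P1@Q0 runs 2, rem=0, completes. Q0=[] Q1=[P2,P3] Q2=[]
t=12-15: P2@Q1 runs 3, rem=0, completes. Q0=[] Q1=[P3] Q2=[]
t=15-20: P3@Q1 runs 5, rem=0, completes. Q0=[] Q1=[] Q2=[]

Answer: 1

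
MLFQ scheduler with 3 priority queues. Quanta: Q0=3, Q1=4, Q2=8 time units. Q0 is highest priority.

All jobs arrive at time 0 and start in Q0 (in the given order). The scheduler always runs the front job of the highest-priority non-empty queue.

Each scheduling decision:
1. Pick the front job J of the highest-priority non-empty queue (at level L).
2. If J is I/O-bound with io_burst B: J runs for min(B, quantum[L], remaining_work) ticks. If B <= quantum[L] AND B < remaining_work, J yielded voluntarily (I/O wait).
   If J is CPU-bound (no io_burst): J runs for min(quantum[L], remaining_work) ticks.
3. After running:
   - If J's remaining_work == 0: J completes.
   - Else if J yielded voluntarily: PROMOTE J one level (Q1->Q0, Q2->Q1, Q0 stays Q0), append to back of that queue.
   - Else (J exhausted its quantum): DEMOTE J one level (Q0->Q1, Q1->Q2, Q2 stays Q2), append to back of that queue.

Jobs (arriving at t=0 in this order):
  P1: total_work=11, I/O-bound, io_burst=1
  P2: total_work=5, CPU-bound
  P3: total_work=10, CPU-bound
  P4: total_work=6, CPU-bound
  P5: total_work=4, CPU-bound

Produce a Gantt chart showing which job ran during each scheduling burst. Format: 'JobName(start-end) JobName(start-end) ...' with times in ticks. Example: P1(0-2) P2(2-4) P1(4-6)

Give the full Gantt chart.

Answer: P1(0-1) P2(1-4) P3(4-7) P4(7-10) P5(10-13) P1(13-14) P1(14-15) P1(15-16) P1(16-17) P1(17-18) P1(18-19) P1(19-20) P1(20-21) P1(21-22) P1(22-23) P2(23-25) P3(25-29) P4(29-32) P5(32-33) P3(33-36)

Derivation:
t=0-1: P1@Q0 runs 1, rem=10, I/O yield, promote→Q0. Q0=[P2,P3,P4,P5,P1] Q1=[] Q2=[]
t=1-4: P2@Q0 runs 3, rem=2, quantum used, demote→Q1. Q0=[P3,P4,P5,P1] Q1=[P2] Q2=[]
t=4-7: P3@Q0 runs 3, rem=7, quantum used, demote→Q1. Q0=[P4,P5,P1] Q1=[P2,P3] Q2=[]
t=7-10: P4@Q0 runs 3, rem=3, quantum used, demote→Q1. Q0=[P5,P1] Q1=[P2,P3,P4] Q2=[]
t=10-13: P5@Q0 runs 3, rem=1, quantum used, demote→Q1. Q0=[P1] Q1=[P2,P3,P4,P5] Q2=[]
t=13-14: P1@Q0 runs 1, rem=9, I/O yield, promote→Q0. Q0=[P1] Q1=[P2,P3,P4,P5] Q2=[]
t=14-15: P1@Q0 runs 1, rem=8, I/O yield, promote→Q0. Q0=[P1] Q1=[P2,P3,P4,P5] Q2=[]
t=15-16: P1@Q0 runs 1, rem=7, I/O yield, promote→Q0. Q0=[P1] Q1=[P2,P3,P4,P5] Q2=[]
t=16-17: P1@Q0 runs 1, rem=6, I/O yield, promote→Q0. Q0=[P1] Q1=[P2,P3,P4,P5] Q2=[]
t=17-18: P1@Q0 runs 1, rem=5, I/O yield, promote→Q0. Q0=[P1] Q1=[P2,P3,P4,P5] Q2=[]
t=18-19: P1@Q0 runs 1, rem=4, I/O yield, promote→Q0. Q0=[P1] Q1=[P2,P3,P4,P5] Q2=[]
t=19-20: P1@Q0 runs 1, rem=3, I/O yield, promote→Q0. Q0=[P1] Q1=[P2,P3,P4,P5] Q2=[]
t=20-21: P1@Q0 runs 1, rem=2, I/O yield, promote→Q0. Q0=[P1] Q1=[P2,P3,P4,P5] Q2=[]
t=21-22: P1@Q0 runs 1, rem=1, I/O yield, promote→Q0. Q0=[P1] Q1=[P2,P3,P4,P5] Q2=[]
t=22-23: P1@Q0 runs 1, rem=0, completes. Q0=[] Q1=[P2,P3,P4,P5] Q2=[]
t=23-25: P2@Q1 runs 2, rem=0, completes. Q0=[] Q1=[P3,P4,P5] Q2=[]
t=25-29: P3@Q1 runs 4, rem=3, quantum used, demote→Q2. Q0=[] Q1=[P4,P5] Q2=[P3]
t=29-32: P4@Q1 runs 3, rem=0, completes. Q0=[] Q1=[P5] Q2=[P3]
t=32-33: P5@Q1 runs 1, rem=0, completes. Q0=[] Q1=[] Q2=[P3]
t=33-36: P3@Q2 runs 3, rem=0, completes. Q0=[] Q1=[] Q2=[]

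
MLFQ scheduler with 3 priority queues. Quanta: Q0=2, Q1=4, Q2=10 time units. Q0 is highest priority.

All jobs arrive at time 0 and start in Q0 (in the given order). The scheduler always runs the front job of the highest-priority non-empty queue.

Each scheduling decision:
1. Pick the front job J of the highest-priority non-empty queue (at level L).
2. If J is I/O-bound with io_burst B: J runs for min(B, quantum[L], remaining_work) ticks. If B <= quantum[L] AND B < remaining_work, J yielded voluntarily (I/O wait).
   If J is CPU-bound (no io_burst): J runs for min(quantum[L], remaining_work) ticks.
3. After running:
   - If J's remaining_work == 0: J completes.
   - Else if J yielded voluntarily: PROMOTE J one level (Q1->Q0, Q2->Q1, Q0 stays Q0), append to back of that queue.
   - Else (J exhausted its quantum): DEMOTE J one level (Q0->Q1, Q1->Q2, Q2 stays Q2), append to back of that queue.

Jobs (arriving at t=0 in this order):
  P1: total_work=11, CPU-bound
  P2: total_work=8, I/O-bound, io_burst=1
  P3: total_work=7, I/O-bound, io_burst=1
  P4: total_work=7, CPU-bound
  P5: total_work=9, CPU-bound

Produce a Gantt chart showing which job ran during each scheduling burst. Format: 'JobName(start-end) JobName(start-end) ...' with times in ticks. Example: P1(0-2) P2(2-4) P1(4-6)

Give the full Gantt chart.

t=0-2: P1@Q0 runs 2, rem=9, quantum used, demote→Q1. Q0=[P2,P3,P4,P5] Q1=[P1] Q2=[]
t=2-3: P2@Q0 runs 1, rem=7, I/O yield, promote→Q0. Q0=[P3,P4,P5,P2] Q1=[P1] Q2=[]
t=3-4: P3@Q0 runs 1, rem=6, I/O yield, promote→Q0. Q0=[P4,P5,P2,P3] Q1=[P1] Q2=[]
t=4-6: P4@Q0 runs 2, rem=5, quantum used, demote→Q1. Q0=[P5,P2,P3] Q1=[P1,P4] Q2=[]
t=6-8: P5@Q0 runs 2, rem=7, quantum used, demote→Q1. Q0=[P2,P3] Q1=[P1,P4,P5] Q2=[]
t=8-9: P2@Q0 runs 1, rem=6, I/O yield, promote→Q0. Q0=[P3,P2] Q1=[P1,P4,P5] Q2=[]
t=9-10: P3@Q0 runs 1, rem=5, I/O yield, promote→Q0. Q0=[P2,P3] Q1=[P1,P4,P5] Q2=[]
t=10-11: P2@Q0 runs 1, rem=5, I/O yield, promote→Q0. Q0=[P3,P2] Q1=[P1,P4,P5] Q2=[]
t=11-12: P3@Q0 runs 1, rem=4, I/O yield, promote→Q0. Q0=[P2,P3] Q1=[P1,P4,P5] Q2=[]
t=12-13: P2@Q0 runs 1, rem=4, I/O yield, promote→Q0. Q0=[P3,P2] Q1=[P1,P4,P5] Q2=[]
t=13-14: P3@Q0 runs 1, rem=3, I/O yield, promote→Q0. Q0=[P2,P3] Q1=[P1,P4,P5] Q2=[]
t=14-15: P2@Q0 runs 1, rem=3, I/O yield, promote→Q0. Q0=[P3,P2] Q1=[P1,P4,P5] Q2=[]
t=15-16: P3@Q0 runs 1, rem=2, I/O yield, promote→Q0. Q0=[P2,P3] Q1=[P1,P4,P5] Q2=[]
t=16-17: P2@Q0 runs 1, rem=2, I/O yield, promote→Q0. Q0=[P3,P2] Q1=[P1,P4,P5] Q2=[]
t=17-18: P3@Q0 runs 1, rem=1, I/O yield, promote→Q0. Q0=[P2,P3] Q1=[P1,P4,P5] Q2=[]
t=18-19: P2@Q0 runs 1, rem=1, I/O yield, promote→Q0. Q0=[P3,P2] Q1=[P1,P4,P5] Q2=[]
t=19-20: P3@Q0 runs 1, rem=0, completes. Q0=[P2] Q1=[P1,P4,P5] Q2=[]
t=20-21: P2@Q0 runs 1, rem=0, completes. Q0=[] Q1=[P1,P4,P5] Q2=[]
t=21-25: P1@Q1 runs 4, rem=5, quantum used, demote→Q2. Q0=[] Q1=[P4,P5] Q2=[P1]
t=25-29: P4@Q1 runs 4, rem=1, quantum used, demote→Q2. Q0=[] Q1=[P5] Q2=[P1,P4]
t=29-33: P5@Q1 runs 4, rem=3, quantum used, demote→Q2. Q0=[] Q1=[] Q2=[P1,P4,P5]
t=33-38: P1@Q2 runs 5, rem=0, completes. Q0=[] Q1=[] Q2=[P4,P5]
t=38-39: P4@Q2 runs 1, rem=0, completes. Q0=[] Q1=[] Q2=[P5]
t=39-42: P5@Q2 runs 3, rem=0, completes. Q0=[] Q1=[] Q2=[]

Answer: P1(0-2) P2(2-3) P3(3-4) P4(4-6) P5(6-8) P2(8-9) P3(9-10) P2(10-11) P3(11-12) P2(12-13) P3(13-14) P2(14-15) P3(15-16) P2(16-17) P3(17-18) P2(18-19) P3(19-20) P2(20-21) P1(21-25) P4(25-29) P5(29-33) P1(33-38) P4(38-39) P5(39-42)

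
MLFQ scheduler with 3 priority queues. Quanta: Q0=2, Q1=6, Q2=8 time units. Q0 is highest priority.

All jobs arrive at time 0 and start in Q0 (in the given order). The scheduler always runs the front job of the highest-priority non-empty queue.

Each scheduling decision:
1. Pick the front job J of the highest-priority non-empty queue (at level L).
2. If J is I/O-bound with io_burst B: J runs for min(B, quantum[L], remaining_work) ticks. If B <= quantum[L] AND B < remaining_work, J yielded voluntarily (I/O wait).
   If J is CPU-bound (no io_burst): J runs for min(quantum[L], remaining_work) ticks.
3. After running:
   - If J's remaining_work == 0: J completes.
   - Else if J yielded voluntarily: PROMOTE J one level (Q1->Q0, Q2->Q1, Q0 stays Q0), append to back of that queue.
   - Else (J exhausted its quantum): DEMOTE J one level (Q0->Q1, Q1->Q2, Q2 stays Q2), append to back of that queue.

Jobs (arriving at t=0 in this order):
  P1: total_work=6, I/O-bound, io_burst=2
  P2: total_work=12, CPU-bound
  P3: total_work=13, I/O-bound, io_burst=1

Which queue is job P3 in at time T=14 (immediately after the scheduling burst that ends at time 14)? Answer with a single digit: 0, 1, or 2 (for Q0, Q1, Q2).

Answer: 0

Derivation:
t=0-2: P1@Q0 runs 2, rem=4, I/O yield, promote→Q0. Q0=[P2,P3,P1] Q1=[] Q2=[]
t=2-4: P2@Q0 runs 2, rem=10, quantum used, demote→Q1. Q0=[P3,P1] Q1=[P2] Q2=[]
t=4-5: P3@Q0 runs 1, rem=12, I/O yield, promote→Q0. Q0=[P1,P3] Q1=[P2] Q2=[]
t=5-7: P1@Q0 runs 2, rem=2, I/O yield, promote→Q0. Q0=[P3,P1] Q1=[P2] Q2=[]
t=7-8: P3@Q0 runs 1, rem=11, I/O yield, promote→Q0. Q0=[P1,P3] Q1=[P2] Q2=[]
t=8-10: P1@Q0 runs 2, rem=0, completes. Q0=[P3] Q1=[P2] Q2=[]
t=10-11: P3@Q0 runs 1, rem=10, I/O yield, promote→Q0. Q0=[P3] Q1=[P2] Q2=[]
t=11-12: P3@Q0 runs 1, rem=9, I/O yield, promote→Q0. Q0=[P3] Q1=[P2] Q2=[]
t=12-13: P3@Q0 runs 1, rem=8, I/O yield, promote→Q0. Q0=[P3] Q1=[P2] Q2=[]
t=13-14: P3@Q0 runs 1, rem=7, I/O yield, promote→Q0. Q0=[P3] Q1=[P2] Q2=[]
t=14-15: P3@Q0 runs 1, rem=6, I/O yield, promote→Q0. Q0=[P3] Q1=[P2] Q2=[]
t=15-16: P3@Q0 runs 1, rem=5, I/O yield, promote→Q0. Q0=[P3] Q1=[P2] Q2=[]
t=16-17: P3@Q0 runs 1, rem=4, I/O yield, promote→Q0. Q0=[P3] Q1=[P2] Q2=[]
t=17-18: P3@Q0 runs 1, rem=3, I/O yield, promote→Q0. Q0=[P3] Q1=[P2] Q2=[]
t=18-19: P3@Q0 runs 1, rem=2, I/O yield, promote→Q0. Q0=[P3] Q1=[P2] Q2=[]
t=19-20: P3@Q0 runs 1, rem=1, I/O yield, promote→Q0. Q0=[P3] Q1=[P2] Q2=[]
t=20-21: P3@Q0 runs 1, rem=0, completes. Q0=[] Q1=[P2] Q2=[]
t=21-27: P2@Q1 runs 6, rem=4, quantum used, demote→Q2. Q0=[] Q1=[] Q2=[P2]
t=27-31: P2@Q2 runs 4, rem=0, completes. Q0=[] Q1=[] Q2=[]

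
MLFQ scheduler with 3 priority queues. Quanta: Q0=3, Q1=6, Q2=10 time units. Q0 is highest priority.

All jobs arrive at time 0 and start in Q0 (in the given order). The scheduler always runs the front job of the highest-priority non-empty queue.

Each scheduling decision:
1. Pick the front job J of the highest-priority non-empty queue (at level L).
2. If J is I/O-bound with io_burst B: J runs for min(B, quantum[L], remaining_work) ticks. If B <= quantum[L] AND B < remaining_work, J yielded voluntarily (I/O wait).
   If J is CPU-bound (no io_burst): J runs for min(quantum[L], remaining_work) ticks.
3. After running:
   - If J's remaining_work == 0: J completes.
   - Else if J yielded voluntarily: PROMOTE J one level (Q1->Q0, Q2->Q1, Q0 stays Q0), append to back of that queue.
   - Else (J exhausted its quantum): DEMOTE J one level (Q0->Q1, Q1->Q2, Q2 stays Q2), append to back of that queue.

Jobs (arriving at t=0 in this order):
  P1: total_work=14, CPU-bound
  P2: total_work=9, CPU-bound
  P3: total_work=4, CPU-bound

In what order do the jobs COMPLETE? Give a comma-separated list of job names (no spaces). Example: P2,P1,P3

t=0-3: P1@Q0 runs 3, rem=11, quantum used, demote→Q1. Q0=[P2,P3] Q1=[P1] Q2=[]
t=3-6: P2@Q0 runs 3, rem=6, quantum used, demote→Q1. Q0=[P3] Q1=[P1,P2] Q2=[]
t=6-9: P3@Q0 runs 3, rem=1, quantum used, demote→Q1. Q0=[] Q1=[P1,P2,P3] Q2=[]
t=9-15: P1@Q1 runs 6, rem=5, quantum used, demote→Q2. Q0=[] Q1=[P2,P3] Q2=[P1]
t=15-21: P2@Q1 runs 6, rem=0, completes. Q0=[] Q1=[P3] Q2=[P1]
t=21-22: P3@Q1 runs 1, rem=0, completes. Q0=[] Q1=[] Q2=[P1]
t=22-27: P1@Q2 runs 5, rem=0, completes. Q0=[] Q1=[] Q2=[]

Answer: P2,P3,P1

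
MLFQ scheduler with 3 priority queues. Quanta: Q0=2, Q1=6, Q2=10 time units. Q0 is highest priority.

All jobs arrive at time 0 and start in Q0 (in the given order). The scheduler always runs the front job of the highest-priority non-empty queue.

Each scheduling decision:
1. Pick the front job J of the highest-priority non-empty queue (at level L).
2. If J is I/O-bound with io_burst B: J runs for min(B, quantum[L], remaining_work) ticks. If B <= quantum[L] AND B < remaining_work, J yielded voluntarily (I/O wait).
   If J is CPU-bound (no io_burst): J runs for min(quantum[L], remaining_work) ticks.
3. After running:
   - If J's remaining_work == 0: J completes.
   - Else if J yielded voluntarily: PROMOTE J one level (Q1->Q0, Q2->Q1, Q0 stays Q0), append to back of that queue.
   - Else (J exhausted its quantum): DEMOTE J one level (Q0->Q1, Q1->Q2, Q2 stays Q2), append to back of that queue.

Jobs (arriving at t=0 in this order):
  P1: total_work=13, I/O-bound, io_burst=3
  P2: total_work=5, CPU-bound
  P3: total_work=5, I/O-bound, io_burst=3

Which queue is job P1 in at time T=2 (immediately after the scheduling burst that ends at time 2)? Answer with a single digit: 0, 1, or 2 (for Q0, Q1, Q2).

t=0-2: P1@Q0 runs 2, rem=11, quantum used, demote→Q1. Q0=[P2,P3] Q1=[P1] Q2=[]
t=2-4: P2@Q0 runs 2, rem=3, quantum used, demote→Q1. Q0=[P3] Q1=[P1,P2] Q2=[]
t=4-6: P3@Q0 runs 2, rem=3, quantum used, demote→Q1. Q0=[] Q1=[P1,P2,P3] Q2=[]
t=6-9: P1@Q1 runs 3, rem=8, I/O yield, promote→Q0. Q0=[P1] Q1=[P2,P3] Q2=[]
t=9-11: P1@Q0 runs 2, rem=6, quantum used, demote→Q1. Q0=[] Q1=[P2,P3,P1] Q2=[]
t=11-14: P2@Q1 runs 3, rem=0, completes. Q0=[] Q1=[P3,P1] Q2=[]
t=14-17: P3@Q1 runs 3, rem=0, completes. Q0=[] Q1=[P1] Q2=[]
t=17-20: P1@Q1 runs 3, rem=3, I/O yield, promote→Q0. Q0=[P1] Q1=[] Q2=[]
t=20-22: P1@Q0 runs 2, rem=1, quantum used, demote→Q1. Q0=[] Q1=[P1] Q2=[]
t=22-23: P1@Q1 runs 1, rem=0, completes. Q0=[] Q1=[] Q2=[]

Answer: 1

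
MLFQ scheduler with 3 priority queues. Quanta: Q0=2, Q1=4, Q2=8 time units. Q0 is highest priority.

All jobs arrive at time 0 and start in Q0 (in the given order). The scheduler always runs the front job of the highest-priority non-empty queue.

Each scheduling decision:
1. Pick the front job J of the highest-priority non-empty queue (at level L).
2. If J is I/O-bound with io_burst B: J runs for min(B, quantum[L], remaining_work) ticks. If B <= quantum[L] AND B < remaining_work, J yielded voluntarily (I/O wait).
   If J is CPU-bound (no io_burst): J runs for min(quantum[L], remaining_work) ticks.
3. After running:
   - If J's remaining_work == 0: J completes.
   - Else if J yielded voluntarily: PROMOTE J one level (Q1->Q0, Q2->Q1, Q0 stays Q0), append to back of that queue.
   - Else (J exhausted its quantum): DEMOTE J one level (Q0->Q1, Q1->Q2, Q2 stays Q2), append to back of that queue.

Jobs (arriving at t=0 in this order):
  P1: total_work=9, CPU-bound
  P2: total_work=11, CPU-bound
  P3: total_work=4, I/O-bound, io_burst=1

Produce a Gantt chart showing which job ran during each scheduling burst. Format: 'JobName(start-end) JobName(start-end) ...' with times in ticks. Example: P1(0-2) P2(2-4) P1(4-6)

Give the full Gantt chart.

Answer: P1(0-2) P2(2-4) P3(4-5) P3(5-6) P3(6-7) P3(7-8) P1(8-12) P2(12-16) P1(16-19) P2(19-24)

Derivation:
t=0-2: P1@Q0 runs 2, rem=7, quantum used, demote→Q1. Q0=[P2,P3] Q1=[P1] Q2=[]
t=2-4: P2@Q0 runs 2, rem=9, quantum used, demote→Q1. Q0=[P3] Q1=[P1,P2] Q2=[]
t=4-5: P3@Q0 runs 1, rem=3, I/O yield, promote→Q0. Q0=[P3] Q1=[P1,P2] Q2=[]
t=5-6: P3@Q0 runs 1, rem=2, I/O yield, promote→Q0. Q0=[P3] Q1=[P1,P2] Q2=[]
t=6-7: P3@Q0 runs 1, rem=1, I/O yield, promote→Q0. Q0=[P3] Q1=[P1,P2] Q2=[]
t=7-8: P3@Q0 runs 1, rem=0, completes. Q0=[] Q1=[P1,P2] Q2=[]
t=8-12: P1@Q1 runs 4, rem=3, quantum used, demote→Q2. Q0=[] Q1=[P2] Q2=[P1]
t=12-16: P2@Q1 runs 4, rem=5, quantum used, demote→Q2. Q0=[] Q1=[] Q2=[P1,P2]
t=16-19: P1@Q2 runs 3, rem=0, completes. Q0=[] Q1=[] Q2=[P2]
t=19-24: P2@Q2 runs 5, rem=0, completes. Q0=[] Q1=[] Q2=[]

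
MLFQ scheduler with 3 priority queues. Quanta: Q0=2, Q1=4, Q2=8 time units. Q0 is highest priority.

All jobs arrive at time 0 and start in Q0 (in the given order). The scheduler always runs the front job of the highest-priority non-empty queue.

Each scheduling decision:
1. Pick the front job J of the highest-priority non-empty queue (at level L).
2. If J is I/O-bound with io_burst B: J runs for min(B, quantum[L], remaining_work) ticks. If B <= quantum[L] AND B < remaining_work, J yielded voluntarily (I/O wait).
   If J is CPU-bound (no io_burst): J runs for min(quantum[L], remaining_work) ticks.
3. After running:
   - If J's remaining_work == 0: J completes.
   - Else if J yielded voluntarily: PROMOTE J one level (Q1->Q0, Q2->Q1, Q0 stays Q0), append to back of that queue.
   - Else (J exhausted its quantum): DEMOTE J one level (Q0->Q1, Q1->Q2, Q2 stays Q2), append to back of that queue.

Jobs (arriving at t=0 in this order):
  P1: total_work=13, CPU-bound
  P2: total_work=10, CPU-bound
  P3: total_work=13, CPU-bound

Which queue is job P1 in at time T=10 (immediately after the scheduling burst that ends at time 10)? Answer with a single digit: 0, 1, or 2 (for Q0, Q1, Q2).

t=0-2: P1@Q0 runs 2, rem=11, quantum used, demote→Q1. Q0=[P2,P3] Q1=[P1] Q2=[]
t=2-4: P2@Q0 runs 2, rem=8, quantum used, demote→Q1. Q0=[P3] Q1=[P1,P2] Q2=[]
t=4-6: P3@Q0 runs 2, rem=11, quantum used, demote→Q1. Q0=[] Q1=[P1,P2,P3] Q2=[]
t=6-10: P1@Q1 runs 4, rem=7, quantum used, demote→Q2. Q0=[] Q1=[P2,P3] Q2=[P1]
t=10-14: P2@Q1 runs 4, rem=4, quantum used, demote→Q2. Q0=[] Q1=[P3] Q2=[P1,P2]
t=14-18: P3@Q1 runs 4, rem=7, quantum used, demote→Q2. Q0=[] Q1=[] Q2=[P1,P2,P3]
t=18-25: P1@Q2 runs 7, rem=0, completes. Q0=[] Q1=[] Q2=[P2,P3]
t=25-29: P2@Q2 runs 4, rem=0, completes. Q0=[] Q1=[] Q2=[P3]
t=29-36: P3@Q2 runs 7, rem=0, completes. Q0=[] Q1=[] Q2=[]

Answer: 2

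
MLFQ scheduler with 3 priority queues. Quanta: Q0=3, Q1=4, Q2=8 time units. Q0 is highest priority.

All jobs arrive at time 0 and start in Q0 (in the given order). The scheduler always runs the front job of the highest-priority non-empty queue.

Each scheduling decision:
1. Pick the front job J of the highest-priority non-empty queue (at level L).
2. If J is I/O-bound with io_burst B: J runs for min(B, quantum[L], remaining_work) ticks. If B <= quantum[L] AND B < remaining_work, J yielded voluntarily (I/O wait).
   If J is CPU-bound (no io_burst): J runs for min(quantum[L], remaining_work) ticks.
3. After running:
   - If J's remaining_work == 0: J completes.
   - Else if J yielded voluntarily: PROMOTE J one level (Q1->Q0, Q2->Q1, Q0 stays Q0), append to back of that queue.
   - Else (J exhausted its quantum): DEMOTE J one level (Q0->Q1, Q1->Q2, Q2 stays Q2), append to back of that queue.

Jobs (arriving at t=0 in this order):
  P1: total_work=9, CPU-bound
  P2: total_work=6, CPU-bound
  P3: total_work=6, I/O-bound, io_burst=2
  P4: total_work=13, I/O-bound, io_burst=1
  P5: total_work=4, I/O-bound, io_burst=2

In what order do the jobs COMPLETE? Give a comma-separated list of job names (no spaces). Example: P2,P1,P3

t=0-3: P1@Q0 runs 3, rem=6, quantum used, demote→Q1. Q0=[P2,P3,P4,P5] Q1=[P1] Q2=[]
t=3-6: P2@Q0 runs 3, rem=3, quantum used, demote→Q1. Q0=[P3,P4,P5] Q1=[P1,P2] Q2=[]
t=6-8: P3@Q0 runs 2, rem=4, I/O yield, promote→Q0. Q0=[P4,P5,P3] Q1=[P1,P2] Q2=[]
t=8-9: P4@Q0 runs 1, rem=12, I/O yield, promote→Q0. Q0=[P5,P3,P4] Q1=[P1,P2] Q2=[]
t=9-11: P5@Q0 runs 2, rem=2, I/O yield, promote→Q0. Q0=[P3,P4,P5] Q1=[P1,P2] Q2=[]
t=11-13: P3@Q0 runs 2, rem=2, I/O yield, promote→Q0. Q0=[P4,P5,P3] Q1=[P1,P2] Q2=[]
t=13-14: P4@Q0 runs 1, rem=11, I/O yield, promote→Q0. Q0=[P5,P3,P4] Q1=[P1,P2] Q2=[]
t=14-16: P5@Q0 runs 2, rem=0, completes. Q0=[P3,P4] Q1=[P1,P2] Q2=[]
t=16-18: P3@Q0 runs 2, rem=0, completes. Q0=[P4] Q1=[P1,P2] Q2=[]
t=18-19: P4@Q0 runs 1, rem=10, I/O yield, promote→Q0. Q0=[P4] Q1=[P1,P2] Q2=[]
t=19-20: P4@Q0 runs 1, rem=9, I/O yield, promote→Q0. Q0=[P4] Q1=[P1,P2] Q2=[]
t=20-21: P4@Q0 runs 1, rem=8, I/O yield, promote→Q0. Q0=[P4] Q1=[P1,P2] Q2=[]
t=21-22: P4@Q0 runs 1, rem=7, I/O yield, promote→Q0. Q0=[P4] Q1=[P1,P2] Q2=[]
t=22-23: P4@Q0 runs 1, rem=6, I/O yield, promote→Q0. Q0=[P4] Q1=[P1,P2] Q2=[]
t=23-24: P4@Q0 runs 1, rem=5, I/O yield, promote→Q0. Q0=[P4] Q1=[P1,P2] Q2=[]
t=24-25: P4@Q0 runs 1, rem=4, I/O yield, promote→Q0. Q0=[P4] Q1=[P1,P2] Q2=[]
t=25-26: P4@Q0 runs 1, rem=3, I/O yield, promote→Q0. Q0=[P4] Q1=[P1,P2] Q2=[]
t=26-27: P4@Q0 runs 1, rem=2, I/O yield, promote→Q0. Q0=[P4] Q1=[P1,P2] Q2=[]
t=27-28: P4@Q0 runs 1, rem=1, I/O yield, promote→Q0. Q0=[P4] Q1=[P1,P2] Q2=[]
t=28-29: P4@Q0 runs 1, rem=0, completes. Q0=[] Q1=[P1,P2] Q2=[]
t=29-33: P1@Q1 runs 4, rem=2, quantum used, demote→Q2. Q0=[] Q1=[P2] Q2=[P1]
t=33-36: P2@Q1 runs 3, rem=0, completes. Q0=[] Q1=[] Q2=[P1]
t=36-38: P1@Q2 runs 2, rem=0, completes. Q0=[] Q1=[] Q2=[]

Answer: P5,P3,P4,P2,P1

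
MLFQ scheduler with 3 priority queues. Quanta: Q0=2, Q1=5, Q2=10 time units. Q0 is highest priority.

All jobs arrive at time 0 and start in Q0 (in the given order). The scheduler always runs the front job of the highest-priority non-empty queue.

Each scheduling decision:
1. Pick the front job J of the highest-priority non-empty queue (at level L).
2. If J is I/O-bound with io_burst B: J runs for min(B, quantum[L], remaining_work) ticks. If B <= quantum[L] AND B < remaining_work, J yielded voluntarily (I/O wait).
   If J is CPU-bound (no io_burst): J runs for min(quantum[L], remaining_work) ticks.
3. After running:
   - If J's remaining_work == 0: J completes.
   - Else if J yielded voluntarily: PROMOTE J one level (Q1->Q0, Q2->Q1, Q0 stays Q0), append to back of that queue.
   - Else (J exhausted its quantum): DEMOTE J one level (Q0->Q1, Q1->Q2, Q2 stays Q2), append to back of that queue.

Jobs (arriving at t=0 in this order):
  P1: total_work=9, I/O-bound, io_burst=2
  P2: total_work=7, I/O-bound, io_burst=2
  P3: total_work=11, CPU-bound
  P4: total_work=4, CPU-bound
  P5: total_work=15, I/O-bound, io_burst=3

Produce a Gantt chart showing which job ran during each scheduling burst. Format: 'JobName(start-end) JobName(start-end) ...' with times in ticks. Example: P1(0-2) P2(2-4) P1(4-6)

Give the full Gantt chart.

Answer: P1(0-2) P2(2-4) P3(4-6) P4(6-8) P5(8-10) P1(10-12) P2(12-14) P1(14-16) P2(16-18) P1(18-20) P2(20-21) P1(21-22) P3(22-27) P4(27-29) P5(29-32) P5(32-34) P5(34-37) P5(37-39) P5(39-42) P3(42-46)

Derivation:
t=0-2: P1@Q0 runs 2, rem=7, I/O yield, promote→Q0. Q0=[P2,P3,P4,P5,P1] Q1=[] Q2=[]
t=2-4: P2@Q0 runs 2, rem=5, I/O yield, promote→Q0. Q0=[P3,P4,P5,P1,P2] Q1=[] Q2=[]
t=4-6: P3@Q0 runs 2, rem=9, quantum used, demote→Q1. Q0=[P4,P5,P1,P2] Q1=[P3] Q2=[]
t=6-8: P4@Q0 runs 2, rem=2, quantum used, demote→Q1. Q0=[P5,P1,P2] Q1=[P3,P4] Q2=[]
t=8-10: P5@Q0 runs 2, rem=13, quantum used, demote→Q1. Q0=[P1,P2] Q1=[P3,P4,P5] Q2=[]
t=10-12: P1@Q0 runs 2, rem=5, I/O yield, promote→Q0. Q0=[P2,P1] Q1=[P3,P4,P5] Q2=[]
t=12-14: P2@Q0 runs 2, rem=3, I/O yield, promote→Q0. Q0=[P1,P2] Q1=[P3,P4,P5] Q2=[]
t=14-16: P1@Q0 runs 2, rem=3, I/O yield, promote→Q0. Q0=[P2,P1] Q1=[P3,P4,P5] Q2=[]
t=16-18: P2@Q0 runs 2, rem=1, I/O yield, promote→Q0. Q0=[P1,P2] Q1=[P3,P4,P5] Q2=[]
t=18-20: P1@Q0 runs 2, rem=1, I/O yield, promote→Q0. Q0=[P2,P1] Q1=[P3,P4,P5] Q2=[]
t=20-21: P2@Q0 runs 1, rem=0, completes. Q0=[P1] Q1=[P3,P4,P5] Q2=[]
t=21-22: P1@Q0 runs 1, rem=0, completes. Q0=[] Q1=[P3,P4,P5] Q2=[]
t=22-27: P3@Q1 runs 5, rem=4, quantum used, demote→Q2. Q0=[] Q1=[P4,P5] Q2=[P3]
t=27-29: P4@Q1 runs 2, rem=0, completes. Q0=[] Q1=[P5] Q2=[P3]
t=29-32: P5@Q1 runs 3, rem=10, I/O yield, promote→Q0. Q0=[P5] Q1=[] Q2=[P3]
t=32-34: P5@Q0 runs 2, rem=8, quantum used, demote→Q1. Q0=[] Q1=[P5] Q2=[P3]
t=34-37: P5@Q1 runs 3, rem=5, I/O yield, promote→Q0. Q0=[P5] Q1=[] Q2=[P3]
t=37-39: P5@Q0 runs 2, rem=3, quantum used, demote→Q1. Q0=[] Q1=[P5] Q2=[P3]
t=39-42: P5@Q1 runs 3, rem=0, completes. Q0=[] Q1=[] Q2=[P3]
t=42-46: P3@Q2 runs 4, rem=0, completes. Q0=[] Q1=[] Q2=[]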